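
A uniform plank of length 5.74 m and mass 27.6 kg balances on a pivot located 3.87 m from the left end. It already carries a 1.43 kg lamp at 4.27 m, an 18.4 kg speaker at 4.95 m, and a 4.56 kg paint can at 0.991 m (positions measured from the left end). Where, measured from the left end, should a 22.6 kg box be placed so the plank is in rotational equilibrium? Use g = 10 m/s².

About the pivot (at 3.87 m from the left end):
Beam weight: 27.6 × 10 = 276 N down at 2.87 m → arm 1 m, τ = 276 × 1 = 276 N·m counterclockwise.
Lamp: 1.43 × 10 = 14.3 N down at 4.27 m → arm 0.4 m, τ = 14.3 × 0.4 = 5.72 N·m clockwise.
Speaker: 18.4 × 10 = 184 N down at 4.95 m → arm 1.08 m, τ = 184 × 1.08 = 198.7 N·m clockwise.
Paint can: 4.56 × 10 = 45.6 N down at 0.991 m → arm 2.879 m, τ = 45.6 × 2.879 = 131.3 N·m counterclockwise.
Net moment of existing loads = 202.9 N·m counterclockwise.
The box weighs 22.6 × 10 = 226 N and must supply an equal clockwise moment, so its lever arm about the pivot is 202.9 / 226 = 0.898 m.
That puts it at 3.87 + 0.898 = 4.77 m from the left end.

x ≈ 4.77 m from the left end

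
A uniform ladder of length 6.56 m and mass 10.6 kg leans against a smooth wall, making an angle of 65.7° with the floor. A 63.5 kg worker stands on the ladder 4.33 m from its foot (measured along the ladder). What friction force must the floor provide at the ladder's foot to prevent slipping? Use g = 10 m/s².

Taking torques about the foot of the ladder:
Ladder weight 10.6×10 = 106 N acts at 3.28 m along the ladder; its horizontal arm is 3.28·cos65.7° = 1.35 m → τ = 143.1 N·m clockwise.
Worker: 63.5×10 = 635 N at 4.33 m → arm 1.782 m → τ = 1132 N·m clockwise.
Wall normal N acts horizontally at the top; its moment arm is the height L sinθ = 6.56·sin65.7° = 5.979 m, counterclockwise.
Στ = 0 ⇒ N × 5.979 = 1275 ⇒ N = 213 N.
ΣFx = 0: friction at the foot balances the wall's push, so f = N_wall = 213 N.

f ≈ 213 N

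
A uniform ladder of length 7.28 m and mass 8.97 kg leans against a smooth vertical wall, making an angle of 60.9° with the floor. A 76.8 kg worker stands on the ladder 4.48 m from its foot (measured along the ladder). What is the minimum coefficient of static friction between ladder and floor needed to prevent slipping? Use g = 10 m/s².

μ_min ≈ 0.336

Sum moments about the foot of the ladder (the floor normal and friction both act there and drop out).
Ladder weight 8.97×10 = 89.7 N acts at 3.64 m along the ladder; its horizontal arm is 3.64·cos60.9° = 1.77 m → τ = 158.8 N·m clockwise.
Worker: 76.8×10 = 768 N at 4.48 m → arm 2.179 m → τ = 1673 N·m clockwise.
Wall normal N acts horizontally at the top; its moment arm is the height L sinθ = 7.28·sin60.9° = 6.361 m, counterclockwise.
Balancing moments: N × 6.361 = 1832, giving N = 288 N.
ΣFx = 0 ⇒ f = N_wall = 288 N. ΣFy = 0 ⇒ N_floor = 857.7 N.
μ_min = f / N_floor = 288 / 857.7 = 0.336.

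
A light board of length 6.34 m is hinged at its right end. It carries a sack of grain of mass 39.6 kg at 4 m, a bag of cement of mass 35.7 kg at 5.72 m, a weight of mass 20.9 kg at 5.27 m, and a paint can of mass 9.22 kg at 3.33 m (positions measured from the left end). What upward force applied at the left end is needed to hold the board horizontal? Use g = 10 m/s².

F ≈ 260 N

Taking torques about the right end:
Sack of grain: 39.6 × 10 = 396 N down at 4 m → arm 2.34 m, τ = 396 × 2.34 = 926.6 N·m counterclockwise.
Bag of cement: 35.7 × 10 = 357 N down at 5.72 m → arm 0.62 m, τ = 357 × 0.62 = 221.3 N·m counterclockwise.
Weight: 20.9 × 10 = 209 N down at 5.27 m → arm 1.07 m, τ = 209 × 1.07 = 223.6 N·m counterclockwise.
Paint can: 9.22 × 10 = 92.2 N down at 3.33 m → arm 3.01 m, τ = 92.2 × 3.01 = 277.5 N·m counterclockwise.
Net moment of the loads = 1649 N·m counterclockwise.
The upward force F acts at the left end, arm 6.34 m, giving F × 6.34 clockwise.
Setting net torque to zero: F × 6.34 = 1649 → F = 1649 / 6.34 = 260 N.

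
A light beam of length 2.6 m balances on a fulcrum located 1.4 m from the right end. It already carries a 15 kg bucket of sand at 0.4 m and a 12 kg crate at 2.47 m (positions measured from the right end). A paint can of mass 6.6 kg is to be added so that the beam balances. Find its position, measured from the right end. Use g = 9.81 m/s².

Choose the fulcrum (at 1.4 m from the right end) as the axis so the support reaction has zero arm there.
Bucket of sand: 15 × 9.81 = 147.2 N down at 0.4 m → arm 1 m, τ = 147.2 × 1 = 147.2 N·m clockwise.
Crate: 12 × 9.81 = 117.7 N down at 2.47 m → arm 1.07 m, τ = 117.7 × 1.07 = 125.9 N·m counterclockwise.
Net moment of existing loads = 21.3 N·m clockwise.
The paint can weighs 6.6 × 9.81 = 64.75 N and must supply an equal counterclockwise moment, so its lever arm about the fulcrum is 21.3 / 64.75 = 0.329 m.
That puts it at 1.4 + 0.329 = 1.73 m from the right end.

x ≈ 1.73 m from the right end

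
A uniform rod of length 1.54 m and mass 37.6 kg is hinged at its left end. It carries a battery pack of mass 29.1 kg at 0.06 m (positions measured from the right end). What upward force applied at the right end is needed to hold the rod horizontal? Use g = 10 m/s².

F ≈ 468 N

Take moments about the left end.
Beam weight: 37.6 × 10 = 376 N down at 0.77 m → arm 0.77 m, τ = 376 × 0.77 = 289.5 N·m clockwise.
Battery pack: 29.1 × 10 = 291 N down at 0.06 m → arm 1.48 m, τ = 291 × 1.48 = 430.7 N·m clockwise.
Net moment of the loads = 720.2 N·m clockwise.
The upward force F acts at the right end, arm 1.54 m, giving F × 1.54 counterclockwise.
Στ = 0 ⇒ F × 1.54 = 720.2 ⇒ F = 720.2 / 1.54 = 468 N.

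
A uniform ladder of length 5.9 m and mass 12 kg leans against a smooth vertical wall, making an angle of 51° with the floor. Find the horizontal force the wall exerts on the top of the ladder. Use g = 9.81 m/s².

N_wall ≈ 47.7 N

Taking torques about the foot of the ladder:
Ladder weight 12×9.81 = 117.7 N acts at 2.95 m along the ladder; its horizontal arm is 2.95·cos51° = 1.856 m → τ = 218.5 N·m clockwise.
Wall normal N acts horizontally at the top; its moment arm is the height L sinθ = 5.9·sin51° = 4.585 m, counterclockwise.
Balancing moments: N × 4.585 = 218.5, giving N = 47.7 N.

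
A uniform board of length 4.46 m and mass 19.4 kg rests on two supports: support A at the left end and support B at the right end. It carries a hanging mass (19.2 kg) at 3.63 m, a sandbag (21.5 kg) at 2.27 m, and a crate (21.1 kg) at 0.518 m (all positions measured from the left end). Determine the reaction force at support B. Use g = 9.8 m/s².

Choose support A as the axis so its reaction then has zero moment arm.
Beam weight: 19.4 × 9.8 = 190.1 N down at 2.23 m → arm 2.23 m, τ = 190.1 × 2.23 = 423.9 N·m clockwise.
Hanging mass: 19.2 × 9.8 = 188.2 N down at 3.63 m → arm 3.63 m, τ = 188.2 × 3.63 = 683.2 N·m clockwise.
Sandbag: 21.5 × 9.8 = 210.7 N down at 2.27 m → arm 2.27 m, τ = 210.7 × 2.27 = 478.3 N·m clockwise.
Crate: 21.1 × 9.8 = 206.8 N down at 0.518 m → arm 0.518 m, τ = 206.8 × 0.518 = 107.1 N·m clockwise.
Net load moment about support A = 1692 N·m clockwise.
Reaction R at support B is upward at 4.46 m, arm 4.46 m → moment R × 4.46 counterclockwise.
Setting net torque to zero: R × 4.46 = 1692 → R = 379 N.

R_B ≈ 379 N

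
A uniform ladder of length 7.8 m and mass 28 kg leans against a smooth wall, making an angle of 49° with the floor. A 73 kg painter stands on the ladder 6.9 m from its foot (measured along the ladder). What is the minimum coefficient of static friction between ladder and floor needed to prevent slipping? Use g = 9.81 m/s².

Take moments about the foot of the ladder.
Ladder weight 28×9.81 = 274.7 N acts at 3.9 m along the ladder; its horizontal arm is 3.9·cos49° = 2.559 m → τ = 703 N·m clockwise.
Painter: 73×9.81 = 716.1 N at 6.9 m → arm 4.527 m → τ = 3242 N·m clockwise.
Wall normal N acts horizontally at the top; its moment arm is the height L sinθ = 7.8·sin49° = 5.887 m, counterclockwise.
For rotational equilibrium, N × 5.887 = 3945, so N = 670.1 N.
ΣFx = 0 ⇒ f = N_wall = 670.1 N. ΣFy = 0 ⇒ N_floor = 990.8 N.
μ_min = f / N_floor = 670.1 / 990.8 = 0.676.

μ_min ≈ 0.676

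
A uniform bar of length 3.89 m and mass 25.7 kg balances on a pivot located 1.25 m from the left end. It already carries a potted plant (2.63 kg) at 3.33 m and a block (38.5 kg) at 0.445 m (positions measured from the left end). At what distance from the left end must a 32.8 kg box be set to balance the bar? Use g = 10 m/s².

About the pivot (at 1.25 m from the left end):
Beam weight: 25.7 × 10 = 257 N down at 1.945 m → arm 0.695 m, τ = 257 × 0.695 = 178.6 N·m clockwise.
Potted plant: 2.63 × 10 = 26.3 N down at 3.33 m → arm 2.08 m, τ = 26.3 × 2.08 = 54.7 N·m clockwise.
Block: 38.5 × 10 = 385 N down at 0.445 m → arm 0.805 m, τ = 385 × 0.805 = 309.9 N·m counterclockwise.
Net moment of existing loads = 76.6 N·m counterclockwise.
The box weighs 32.8 × 10 = 328 N and must supply an equal clockwise moment, so its lever arm about the pivot is 76.6 / 328 = 0.234 m.
That puts it at 1.25 + 0.234 = 1.48 m from the left end.

x ≈ 1.48 m from the left end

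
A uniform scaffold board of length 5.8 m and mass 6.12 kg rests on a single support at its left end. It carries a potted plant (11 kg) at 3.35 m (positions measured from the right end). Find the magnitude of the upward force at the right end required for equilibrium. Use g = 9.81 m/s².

F ≈ 75.6 N

Choose the left end as the axis so the unknown pivot reaction has zero arm there.
Beam weight: 6.12 × 9.81 = 60.04 N down at 2.9 m → arm 2.9 m, τ = 60.04 × 2.9 = 174.1 N·m clockwise.
Potted plant: 11 × 9.81 = 107.9 N down at 3.35 m → arm 2.45 m, τ = 107.9 × 2.45 = 264.4 N·m clockwise.
Net moment of the loads = 438.5 N·m clockwise.
The upward force F acts at the right end, arm 5.8 m, giving F × 5.8 counterclockwise.
For rotational equilibrium, F × 5.8 = 438.5, so F = 438.5 / 5.8 = 75.6 N.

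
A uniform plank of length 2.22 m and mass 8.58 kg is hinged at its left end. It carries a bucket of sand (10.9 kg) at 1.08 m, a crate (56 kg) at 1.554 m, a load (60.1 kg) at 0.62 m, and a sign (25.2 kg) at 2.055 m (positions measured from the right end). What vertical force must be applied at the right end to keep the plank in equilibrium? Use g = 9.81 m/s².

About the left end:
Beam weight: 8.58 × 9.81 = 84.17 N down at 1.11 m → arm 1.11 m, τ = 84.17 × 1.11 = 93.43 N·m clockwise.
Bucket of sand: 10.9 × 9.81 = 106.9 N down at 1.08 m → arm 1.14 m, τ = 106.9 × 1.14 = 121.9 N·m clockwise.
Crate: 56 × 9.81 = 549.4 N down at 1.554 m → arm 0.666 m, τ = 549.4 × 0.666 = 365.9 N·m clockwise.
Load: 60.1 × 9.81 = 589.6 N down at 0.62 m → arm 1.6 m, τ = 589.6 × 1.6 = 943.4 N·m clockwise.
Sign: 25.2 × 9.81 = 247.2 N down at 2.055 m → arm 0.165 m, τ = 247.2 × 0.165 = 40.79 N·m clockwise.
Net moment of the loads = 1565 N·m clockwise.
The upward force F acts at the right end, arm 2.22 m, giving F × 2.22 counterclockwise.
For rotational equilibrium, F × 2.22 = 1565, so F = 1565 / 2.22 = 705 N.

F ≈ 705 N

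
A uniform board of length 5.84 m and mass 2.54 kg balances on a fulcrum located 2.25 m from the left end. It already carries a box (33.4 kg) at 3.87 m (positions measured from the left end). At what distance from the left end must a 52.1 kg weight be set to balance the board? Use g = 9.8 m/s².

x ≈ 1.18 m from the left end

Sum moments about the fulcrum (at 2.25 m from the left end) (the support reaction has zero arm there).
Beam weight: 2.54 × 9.8 = 24.89 N down at 2.92 m → arm 0.67 m, τ = 24.89 × 0.67 = 16.68 N·m clockwise.
Box: 33.4 × 9.8 = 327.3 N down at 3.87 m → arm 1.62 m, τ = 327.3 × 1.62 = 530.2 N·m clockwise.
Net moment of existing loads = 546.9 N·m clockwise.
The weight weighs 52.1 × 9.8 = 510.6 N and must supply an equal counterclockwise moment, so its lever arm about the fulcrum is 546.9 / 510.6 = 1.07 m.
That puts it at 2.25 − 1.07 = 1.18 m from the left end.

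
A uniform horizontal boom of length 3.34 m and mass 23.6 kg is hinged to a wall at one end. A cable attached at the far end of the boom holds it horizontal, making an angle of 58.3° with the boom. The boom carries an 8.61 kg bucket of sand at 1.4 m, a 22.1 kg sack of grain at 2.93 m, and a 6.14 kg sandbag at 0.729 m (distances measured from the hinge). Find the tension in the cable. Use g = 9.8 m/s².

T ≈ 416 N

Taking torques about the hinge:
Beam weight: 23.6 × 9.8 = 231.3 N down at 1.67 m → arm 1.67 m, τ = 231.3 × 1.67 = 386.3 N·m clockwise.
Bucket of sand: 8.61 × 9.8 = 84.38 N down at 1.4 m → arm 1.4 m, τ = 84.38 × 1.4 = 118.1 N·m clockwise.
Sack of grain: 22.1 × 9.8 = 216.6 N down at 2.93 m → arm 2.93 m, τ = 216.6 × 2.93 = 634.6 N·m clockwise.
Sandbag: 6.14 × 9.8 = 60.17 N down at 0.729 m → arm 0.729 m, τ = 60.17 × 0.729 = 43.86 N·m clockwise.
Total clockwise load moment = 1183 N·m.
The cable tension T acts at 3.34 m; only its component perpendicular to the boom, T sinθ, produces torque. sin 58.3° = 0.8508.
Balancing moments: T × 3.34 × 0.8508 = 1183, giving T = 1183 / 2.842 = 416 N.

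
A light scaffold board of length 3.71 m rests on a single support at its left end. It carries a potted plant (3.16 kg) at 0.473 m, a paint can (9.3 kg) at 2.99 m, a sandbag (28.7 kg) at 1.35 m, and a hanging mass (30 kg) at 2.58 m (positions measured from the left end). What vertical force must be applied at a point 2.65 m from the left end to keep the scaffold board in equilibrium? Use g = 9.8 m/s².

F ≈ 538 N

Take moments about the left end.
Potted plant: 3.16 × 9.8 = 30.97 N down at 0.473 m → arm 0.473 m, τ = 30.97 × 0.473 = 14.65 N·m clockwise.
Paint can: 9.3 × 9.8 = 91.14 N down at 2.99 m → arm 2.99 m, τ = 91.14 × 2.99 = 272.5 N·m clockwise.
Sandbag: 28.7 × 9.8 = 281.3 N down at 1.35 m → arm 1.35 m, τ = 281.3 × 1.35 = 379.8 N·m clockwise.
Hanging mass: 30 × 9.8 = 294 N down at 2.58 m → arm 2.58 m, τ = 294 × 2.58 = 758.5 N·m clockwise.
Net moment of the loads = 1425 N·m clockwise.
The upward force F acts at a point 2.65 m from the left end, arm 2.65 m, giving F × 2.65 counterclockwise.
Balancing moments: F × 2.65 = 1425, giving F = 1425 / 2.65 = 538 N.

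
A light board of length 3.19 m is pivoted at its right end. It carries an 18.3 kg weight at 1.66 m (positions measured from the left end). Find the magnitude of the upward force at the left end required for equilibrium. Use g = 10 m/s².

About the right end:
Weight: 18.3 × 10 = 183 N down at 1.66 m → arm 1.53 m, τ = 183 × 1.53 = 280 N·m counterclockwise.
Net moment of the loads = 280 N·m counterclockwise.
The upward force F acts at the left end, arm 3.19 m, giving F × 3.19 clockwise.
Στ = 0 ⇒ F × 3.19 = 280 ⇒ F = 280 / 3.19 = 87.8 N.

F ≈ 87.8 N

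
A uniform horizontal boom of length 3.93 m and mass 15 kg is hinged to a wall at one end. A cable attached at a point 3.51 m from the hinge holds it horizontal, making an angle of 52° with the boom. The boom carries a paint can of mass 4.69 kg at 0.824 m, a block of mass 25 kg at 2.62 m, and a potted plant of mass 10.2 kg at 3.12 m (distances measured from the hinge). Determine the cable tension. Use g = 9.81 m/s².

T ≈ 463 N

Take moments about the hinge.
Beam weight: 15 × 9.81 = 147.2 N down at 1.965 m → arm 1.965 m, τ = 147.2 × 1.965 = 289.2 N·m clockwise.
Paint can: 4.69 × 9.81 = 46.01 N down at 0.824 m → arm 0.824 m, τ = 46.01 × 0.824 = 37.91 N·m clockwise.
Block: 25 × 9.81 = 245.2 N down at 2.62 m → arm 2.62 m, τ = 245.2 × 2.62 = 642.4 N·m clockwise.
Potted plant: 10.2 × 9.81 = 100.1 N down at 3.12 m → arm 3.12 m, τ = 100.1 × 3.12 = 312.3 N·m clockwise.
Total clockwise load moment = 1282 N·m.
The cable tension T acts at 3.51 m; only its component perpendicular to the boom, T sinθ, produces torque. sin 52° = 0.788.
Setting net torque to zero: T × 3.51 × 0.788 = 1282 → T = 1282 / 2.766 = 463 N.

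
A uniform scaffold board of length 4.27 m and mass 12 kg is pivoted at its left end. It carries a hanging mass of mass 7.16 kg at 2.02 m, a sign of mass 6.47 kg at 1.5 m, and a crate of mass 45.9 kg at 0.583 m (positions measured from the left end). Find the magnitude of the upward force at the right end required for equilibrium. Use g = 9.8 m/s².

About the left end:
Beam weight: 12 × 9.8 = 117.6 N down at 2.135 m → arm 2.135 m, τ = 117.6 × 2.135 = 251.1 N·m clockwise.
Hanging mass: 7.16 × 9.8 = 70.17 N down at 2.02 m → arm 2.02 m, τ = 70.17 × 2.02 = 141.7 N·m clockwise.
Sign: 6.47 × 9.8 = 63.41 N down at 1.5 m → arm 1.5 m, τ = 63.41 × 1.5 = 95.11 N·m clockwise.
Crate: 45.9 × 9.8 = 449.8 N down at 0.583 m → arm 0.583 m, τ = 449.8 × 0.583 = 262.2 N·m clockwise.
Net moment of the loads = 750.1 N·m clockwise.
The upward force F acts at the right end, arm 4.27 m, giving F × 4.27 counterclockwise.
Setting net torque to zero: F × 4.27 = 750.1 → F = 750.1 / 4.27 = 176 N.

F ≈ 176 N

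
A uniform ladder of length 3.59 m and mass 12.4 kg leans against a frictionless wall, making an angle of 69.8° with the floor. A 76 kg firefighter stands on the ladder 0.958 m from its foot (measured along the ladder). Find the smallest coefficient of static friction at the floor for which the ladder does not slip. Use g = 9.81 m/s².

Taking torques about the foot of the ladder:
Ladder weight 12.4×9.81 = 121.6 N acts at 1.795 m along the ladder; its horizontal arm is 1.795·cos69.8° = 0.6198 m → τ = 75.37 N·m clockwise.
Firefighter: 76×9.81 = 745.6 N at 0.958 m → arm 0.3308 m → τ = 246.6 N·m clockwise.
Wall normal N acts horizontally at the top; its moment arm is the height L sinθ = 3.59·sin69.8° = 3.369 m, counterclockwise.
For rotational equilibrium, N × 3.369 = 322, so N = 95.58 N.
ΣFx = 0 ⇒ f = N_wall = 95.58 N. ΣFy = 0 ⇒ N_floor = 867.2 N.
μ_min = f / N_floor = 95.58 / 867.2 = 0.11.

μ_min ≈ 0.11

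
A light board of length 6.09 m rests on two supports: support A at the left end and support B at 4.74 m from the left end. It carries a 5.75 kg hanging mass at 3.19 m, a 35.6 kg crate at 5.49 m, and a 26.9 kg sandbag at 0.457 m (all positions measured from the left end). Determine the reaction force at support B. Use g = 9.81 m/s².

R_B ≈ 468 N

Sum moments about support A (its reaction then has zero moment arm).
Hanging mass: 5.75 × 9.81 = 56.41 N down at 3.19 m → arm 3.19 m, τ = 56.41 × 3.19 = 179.9 N·m clockwise.
Crate: 35.6 × 9.81 = 349.2 N down at 5.49 m → arm 5.49 m, τ = 349.2 × 5.49 = 1917 N·m clockwise.
Sandbag: 26.9 × 9.81 = 263.9 N down at 0.457 m → arm 0.457 m, τ = 263.9 × 0.457 = 120.6 N·m clockwise.
Net load moment about support A = 2218 N·m clockwise.
Reaction R at support B is upward at 4.74 m, arm 4.74 m → moment R × 4.74 counterclockwise.
Στ = 0 ⇒ R × 4.74 = 2218 ⇒ R = 468 N.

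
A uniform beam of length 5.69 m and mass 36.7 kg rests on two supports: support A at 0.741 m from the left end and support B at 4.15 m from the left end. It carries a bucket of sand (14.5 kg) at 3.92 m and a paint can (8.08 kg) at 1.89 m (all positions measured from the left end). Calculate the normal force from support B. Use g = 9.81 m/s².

Take moments about support A.
Beam weight: 36.7 × 9.81 = 360 N down at 2.845 m → arm 2.104 m, τ = 360 × 2.104 = 757.4 N·m clockwise.
Bucket of sand: 14.5 × 9.81 = 142.2 N down at 3.92 m → arm 3.179 m, τ = 142.2 × 3.179 = 452.1 N·m clockwise.
Paint can: 8.08 × 9.81 = 79.26 N down at 1.89 m → arm 1.149 m, τ = 79.26 × 1.149 = 91.07 N·m clockwise.
Net load moment about support A = 1301 N·m clockwise.
Reaction R at support B is upward at 4.15 m, arm 3.409 m → moment R × 3.409 counterclockwise.
Setting net torque to zero: R × 3.409 = 1301 → R = 382 N.

R_B ≈ 382 N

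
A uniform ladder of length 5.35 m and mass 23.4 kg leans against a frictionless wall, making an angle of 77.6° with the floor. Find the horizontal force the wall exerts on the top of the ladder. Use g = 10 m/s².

N_wall ≈ 25.7 N

Sum moments about the foot of the ladder (the floor normal and friction both act there and drop out).
Ladder weight 23.4×10 = 234 N acts at 2.675 m along the ladder; its horizontal arm is 2.675·cos77.6° = 0.5744 m → τ = 134.4 N·m clockwise.
Wall normal N acts horizontally at the top; its moment arm is the height L sinθ = 5.35·sin77.6° = 5.225 m, counterclockwise.
For rotational equilibrium, N × 5.225 = 134.4, so N = 25.7 N.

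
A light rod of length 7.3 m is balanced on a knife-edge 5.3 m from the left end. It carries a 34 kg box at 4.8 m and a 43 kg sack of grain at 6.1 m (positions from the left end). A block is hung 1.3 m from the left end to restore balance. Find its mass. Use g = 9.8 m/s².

m ≈ 4.35 kg

Taking torques about the knife-edge (at 5.3 m from the left end):
Box: 34 × 9.8 = 333.2 N down at 4.8 m → arm 0.5 m, τ = 333.2 × 0.5 = 166.6 N·m counterclockwise.
Sack of grain: 43 × 9.8 = 421.4 N down at 6.1 m → arm 0.8 m, τ = 421.4 × 0.8 = 337.1 N·m clockwise.
Net moment of known loads = 170.5 N·m clockwise.
An unknown mass m at 1.3 m has arm 4 m; its moment is m·g·4 counterclockwise.
For rotational equilibrium, m × 9.8 × 4 = 170.5, so m = 170.5 / (9.8 × 4) = 4.35 kg.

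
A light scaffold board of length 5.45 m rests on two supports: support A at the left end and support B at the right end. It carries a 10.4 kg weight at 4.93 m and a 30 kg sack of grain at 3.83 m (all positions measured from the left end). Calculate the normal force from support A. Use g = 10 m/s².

R_A ≈ 99.1 N

About support B:
Weight: 10.4 × 10 = 104 N down at 4.93 m → arm 0.52 m, τ = 104 × 0.52 = 54.08 N·m counterclockwise.
Sack of grain: 30 × 10 = 300 N down at 3.83 m → arm 1.62 m, τ = 300 × 1.62 = 486 N·m counterclockwise.
Net load moment about support B = 540.1 N·m counterclockwise.
Reaction R at support A is upward at 0 m, arm 5.45 m → moment R × 5.45 clockwise.
Στ = 0 ⇒ R × 5.45 = 540.1 ⇒ R = 99.1 N.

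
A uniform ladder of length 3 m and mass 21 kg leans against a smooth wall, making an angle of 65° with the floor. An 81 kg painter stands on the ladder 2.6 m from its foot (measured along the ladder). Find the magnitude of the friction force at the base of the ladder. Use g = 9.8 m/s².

Taking torques about the foot of the ladder:
Ladder weight 21×9.8 = 205.8 N acts at 1.5 m along the ladder; its horizontal arm is 1.5·cos65° = 0.6339 m → τ = 130.5 N·m clockwise.
Painter: 81×9.8 = 793.8 N at 2.6 m → arm 1.099 m → τ = 872.4 N·m clockwise.
Wall normal N acts horizontally at the top; its moment arm is the height L sinθ = 3·sin65° = 2.719 m, counterclockwise.
Στ = 0 ⇒ N × 2.719 = 1003 ⇒ N = 369 N.
ΣFx = 0: friction at the foot balances the wall's push, so f = N_wall = 369 N.

f ≈ 369 N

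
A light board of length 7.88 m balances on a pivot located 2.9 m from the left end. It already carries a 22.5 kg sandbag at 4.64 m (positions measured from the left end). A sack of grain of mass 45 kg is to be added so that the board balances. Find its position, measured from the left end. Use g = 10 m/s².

x ≈ 2.03 m from the left end

About the pivot (at 2.9 m from the left end):
Sandbag: 22.5 × 10 = 225 N down at 4.64 m → arm 1.74 m, τ = 225 × 1.74 = 391.5 N·m clockwise.
Net moment of existing loads = 391.5 N·m clockwise.
The sack of grain weighs 45 × 10 = 450 N and must supply an equal counterclockwise moment, so its lever arm about the pivot is 391.5 / 450 = 0.87 m.
That puts it at 2.9 − 0.87 = 2.03 m from the left end.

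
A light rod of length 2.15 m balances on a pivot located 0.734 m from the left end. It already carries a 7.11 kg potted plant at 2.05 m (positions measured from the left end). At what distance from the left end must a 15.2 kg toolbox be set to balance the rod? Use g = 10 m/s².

Choose the pivot (at 0.734 m from the left end) as the axis so the support reaction has zero arm there.
Potted plant: 7.11 × 10 = 71.1 N down at 2.05 m → arm 1.316 m, τ = 71.1 × 1.316 = 93.57 N·m clockwise.
Net moment of existing loads = 93.57 N·m clockwise.
The toolbox weighs 15.2 × 10 = 152 N and must supply an equal counterclockwise moment, so its lever arm about the pivot is 93.57 / 152 = 0.616 m.
That puts it at 0.734 − 0.616 = 0.118 m from the left end.

x ≈ 0.118 m from the left end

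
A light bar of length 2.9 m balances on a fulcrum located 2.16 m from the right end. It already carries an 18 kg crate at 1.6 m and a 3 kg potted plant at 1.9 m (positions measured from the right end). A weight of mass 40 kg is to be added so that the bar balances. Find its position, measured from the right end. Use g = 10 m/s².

Sum moments about the fulcrum (at 2.16 m from the right end) (the support reaction has zero arm there).
Crate: 18 × 10 = 180 N down at 1.6 m → arm 0.56 m, τ = 180 × 0.56 = 100.8 N·m clockwise.
Potted plant: 3 × 10 = 30 N down at 1.9 m → arm 0.26 m, τ = 30 × 0.26 = 7.8 N·m clockwise.
Net moment of existing loads = 108.6 N·m clockwise.
The weight weighs 40 × 10 = 400 N and must supply an equal counterclockwise moment, so its lever arm about the fulcrum is 108.6 / 400 = 0.271 m.
That puts it at 2.16 + 0.271 = 2.43 m from the right end.

x ≈ 2.43 m from the right end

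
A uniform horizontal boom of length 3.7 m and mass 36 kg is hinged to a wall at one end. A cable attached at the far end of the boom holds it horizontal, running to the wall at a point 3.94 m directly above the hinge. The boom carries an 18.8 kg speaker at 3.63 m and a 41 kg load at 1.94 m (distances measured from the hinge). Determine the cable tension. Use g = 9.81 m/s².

T ≈ 780 N

Take moments about the hinge.
Beam weight: 36 × 9.81 = 353.2 N down at 1.85 m → arm 1.85 m, τ = 353.2 × 1.85 = 653.4 N·m clockwise.
Speaker: 18.8 × 9.81 = 184.4 N down at 3.63 m → arm 3.63 m, τ = 184.4 × 3.63 = 669.4 N·m clockwise.
Load: 41 × 9.81 = 402.2 N down at 1.94 m → arm 1.94 m, τ = 402.2 × 1.94 = 780.3 N·m clockwise.
Total clockwise load moment = 2103 N·m.
The cable tension T acts at 3.7 m; only its component perpendicular to the boom, T sinθ, produces torque. sinθ = h/√(h²+d²) = 3.94/√(3.94²+3.7²) = 0.729.
Setting net torque to zero: T × 3.7 × 0.729 = 2103 → T = 2103 / 2.697 = 780 N.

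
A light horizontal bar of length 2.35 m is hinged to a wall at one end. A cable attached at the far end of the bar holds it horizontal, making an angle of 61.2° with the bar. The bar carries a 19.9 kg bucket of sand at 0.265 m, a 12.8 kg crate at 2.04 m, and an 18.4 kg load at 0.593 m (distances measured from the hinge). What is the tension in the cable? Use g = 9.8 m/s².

T ≈ 201 N

About the hinge:
Bucket of sand: 19.9 × 9.8 = 195 N down at 0.265 m → arm 0.265 m, τ = 195 × 0.265 = 51.68 N·m clockwise.
Crate: 12.8 × 9.8 = 125.4 N down at 2.04 m → arm 2.04 m, τ = 125.4 × 2.04 = 255.8 N·m clockwise.
Load: 18.4 × 9.8 = 180.3 N down at 0.593 m → arm 0.593 m, τ = 180.3 × 0.593 = 106.9 N·m clockwise.
Total clockwise load moment = 414.4 N·m.
The cable tension T acts at 2.35 m; only its component perpendicular to the bar, T sinθ, produces torque. sin 61.2° = 0.8763.
Setting net torque to zero: T × 2.35 × 0.8763 = 414.4 → T = 414.4 / 2.059 = 201 N.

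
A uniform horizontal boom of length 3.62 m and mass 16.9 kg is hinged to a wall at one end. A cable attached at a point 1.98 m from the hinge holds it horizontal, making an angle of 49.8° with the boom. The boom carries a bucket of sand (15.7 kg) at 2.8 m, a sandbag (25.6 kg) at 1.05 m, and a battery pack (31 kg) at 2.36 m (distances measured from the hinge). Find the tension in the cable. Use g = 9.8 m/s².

About the hinge:
Beam weight: 16.9 × 9.8 = 165.6 N down at 1.81 m → arm 1.81 m, τ = 165.6 × 1.81 = 299.7 N·m clockwise.
Bucket of sand: 15.7 × 9.8 = 153.9 N down at 2.8 m → arm 2.8 m, τ = 153.9 × 2.8 = 430.9 N·m clockwise.
Sandbag: 25.6 × 9.8 = 250.9 N down at 1.05 m → arm 1.05 m, τ = 250.9 × 1.05 = 263.4 N·m clockwise.
Battery pack: 31 × 9.8 = 303.8 N down at 2.36 m → arm 2.36 m, τ = 303.8 × 2.36 = 717 N·m clockwise.
Total clockwise load moment = 1711 N·m.
The cable tension T acts at 1.98 m; only its component perpendicular to the boom, T sinθ, produces torque. sin 49.8° = 0.7638.
For rotational equilibrium, T × 1.98 × 0.7638 = 1711, so T = 1711 / 1.512 = 1130 N.

T ≈ 1130 N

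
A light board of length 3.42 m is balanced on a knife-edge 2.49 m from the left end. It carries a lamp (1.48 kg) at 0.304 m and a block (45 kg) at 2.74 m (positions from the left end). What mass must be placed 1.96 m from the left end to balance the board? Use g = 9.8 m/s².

About the knife-edge (at 2.49 m from the left end):
Lamp: 1.48 × 9.8 = 14.5 N down at 0.304 m → arm 2.186 m, τ = 14.5 × 2.186 = 31.7 N·m counterclockwise.
Block: 45 × 9.8 = 441 N down at 2.74 m → arm 0.25 m, τ = 441 × 0.25 = 110.2 N·m clockwise.
Net moment of known loads = 78.5 N·m clockwise.
An unknown mass m at 1.96 m has arm 0.53 m; its moment is m·g·0.53 counterclockwise.
Στ = 0 ⇒ m × 9.8 × 0.53 = 78.5 ⇒ m = 78.5 / (9.8 × 0.53) = 15.1 kg.

m ≈ 15.1 kg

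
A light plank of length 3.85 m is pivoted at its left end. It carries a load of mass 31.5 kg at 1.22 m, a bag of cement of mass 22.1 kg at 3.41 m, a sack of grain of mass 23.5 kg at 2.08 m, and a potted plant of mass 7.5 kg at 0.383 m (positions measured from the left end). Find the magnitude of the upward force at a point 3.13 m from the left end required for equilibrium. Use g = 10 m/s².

Choose the left end as the axis so the unknown pivot reaction has zero arm there.
Load: 31.5 × 10 = 315 N down at 1.22 m → arm 1.22 m, τ = 315 × 1.22 = 384.3 N·m clockwise.
Bag of cement: 22.1 × 10 = 221 N down at 3.41 m → arm 3.41 m, τ = 221 × 3.41 = 753.6 N·m clockwise.
Sack of grain: 23.5 × 10 = 235 N down at 2.08 m → arm 2.08 m, τ = 235 × 2.08 = 488.8 N·m clockwise.
Potted plant: 7.5 × 10 = 75 N down at 0.383 m → arm 0.383 m, τ = 75 × 0.383 = 28.73 N·m clockwise.
Net moment of the loads = 1655 N·m clockwise.
The upward force F acts at a point 3.13 m from the left end, arm 3.13 m, giving F × 3.13 counterclockwise.
Στ = 0 ⇒ F × 3.13 = 1655 ⇒ F = 1655 / 3.13 = 529 N.

F ≈ 529 N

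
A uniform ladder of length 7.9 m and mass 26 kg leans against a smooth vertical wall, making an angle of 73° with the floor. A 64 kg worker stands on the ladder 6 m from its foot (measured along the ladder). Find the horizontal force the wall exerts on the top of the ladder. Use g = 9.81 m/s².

Taking torques about the foot of the ladder:
Ladder weight 26×9.81 = 255.1 N acts at 3.95 m along the ladder; its horizontal arm is 3.95·cos73° = 1.155 m → τ = 294.6 N·m clockwise.
Worker: 64×9.81 = 627.8 N at 6 m → arm 1.754 m → τ = 1101 N·m clockwise.
Wall normal N acts horizontally at the top; its moment arm is the height L sinθ = 7.9·sin73° = 7.555 m, counterclockwise.
Balancing moments: N × 7.555 = 1396, giving N = 185 N.

N_wall ≈ 185 N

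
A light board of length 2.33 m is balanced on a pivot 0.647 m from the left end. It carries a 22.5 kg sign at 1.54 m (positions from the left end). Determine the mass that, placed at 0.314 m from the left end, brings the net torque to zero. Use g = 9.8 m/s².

Sum moments about the pivot (at 0.647 m from the left end) (the support reaction has zero arm there).
Sign: 22.5 × 9.8 = 220.5 N down at 1.54 m → arm 0.893 m, τ = 220.5 × 0.893 = 196.9 N·m clockwise.
Net moment of known loads = 196.9 N·m clockwise.
An unknown mass m at 0.314 m has arm 0.333 m; its moment is m·g·0.333 counterclockwise.
Balancing moments: m × 9.8 × 0.333 = 196.9, giving m = 196.9 / (9.8 × 0.333) = 60.3 kg.

m ≈ 60.3 kg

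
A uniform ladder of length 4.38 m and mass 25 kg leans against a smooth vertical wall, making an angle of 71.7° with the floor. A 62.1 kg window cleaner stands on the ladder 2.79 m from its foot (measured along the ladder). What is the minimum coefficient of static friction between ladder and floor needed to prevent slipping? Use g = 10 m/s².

μ_min ≈ 0.198

Choose the foot of the ladder as the axis so the floor normal and friction both act there and drop out.
Ladder weight 25×10 = 250 N acts at 2.19 m along the ladder; its horizontal arm is 2.19·cos71.7° = 0.6876 m → τ = 171.9 N·m clockwise.
Window cleaner: 62.1×10 = 621 N at 2.79 m → arm 0.876 m → τ = 544 N·m clockwise.
Wall normal N acts horizontally at the top; its moment arm is the height L sinθ = 4.38·sin71.7° = 4.158 m, counterclockwise.
For rotational equilibrium, N × 4.158 = 715.9, so N = 172.2 N.
ΣFx = 0 ⇒ f = N_wall = 172.2 N. ΣFy = 0 ⇒ N_floor = 871 N.
μ_min = f / N_floor = 172.2 / 871 = 0.198.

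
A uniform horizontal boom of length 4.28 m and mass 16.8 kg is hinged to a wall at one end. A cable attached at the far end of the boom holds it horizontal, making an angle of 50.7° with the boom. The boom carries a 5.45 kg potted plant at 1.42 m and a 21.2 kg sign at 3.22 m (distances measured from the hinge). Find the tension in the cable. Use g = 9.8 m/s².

About the hinge:
Beam weight: 16.8 × 9.8 = 164.6 N down at 2.14 m → arm 2.14 m, τ = 164.6 × 2.14 = 352.2 N·m clockwise.
Potted plant: 5.45 × 9.8 = 53.41 N down at 1.42 m → arm 1.42 m, τ = 53.41 × 1.42 = 75.84 N·m clockwise.
Sign: 21.2 × 9.8 = 207.8 N down at 3.22 m → arm 3.22 m, τ = 207.8 × 3.22 = 669.1 N·m clockwise.
Total clockwise load moment = 1097 N·m.
The cable tension T acts at 4.28 m; only its component perpendicular to the boom, T sinθ, produces torque. sin 50.7° = 0.7738.
Setting net torque to zero: T × 4.28 × 0.7738 = 1097 → T = 1097 / 3.312 = 331 N.

T ≈ 331 N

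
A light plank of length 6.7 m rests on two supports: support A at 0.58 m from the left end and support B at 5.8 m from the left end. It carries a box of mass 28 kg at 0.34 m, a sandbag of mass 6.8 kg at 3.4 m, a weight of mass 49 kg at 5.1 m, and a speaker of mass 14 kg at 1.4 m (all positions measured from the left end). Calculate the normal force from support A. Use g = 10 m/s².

Choose support B as the axis so its reaction then has zero moment arm.
Box: 28 × 10 = 280 N down at 0.34 m → arm 5.46 m, τ = 280 × 5.46 = 1529 N·m counterclockwise.
Sandbag: 6.8 × 10 = 68 N down at 3.4 m → arm 2.4 m, τ = 68 × 2.4 = 163.2 N·m counterclockwise.
Weight: 49 × 10 = 490 N down at 5.1 m → arm 0.7 m, τ = 490 × 0.7 = 343 N·m counterclockwise.
Speaker: 14 × 10 = 140 N down at 1.4 m → arm 4.4 m, τ = 140 × 4.4 = 616 N·m counterclockwise.
Net load moment about support B = 2651 N·m counterclockwise.
Reaction R at support A is upward at 0.58 m, arm 5.22 m → moment R × 5.22 clockwise.
Στ = 0 ⇒ R × 5.22 = 2651 ⇒ R = 508 N.

R_A ≈ 508 N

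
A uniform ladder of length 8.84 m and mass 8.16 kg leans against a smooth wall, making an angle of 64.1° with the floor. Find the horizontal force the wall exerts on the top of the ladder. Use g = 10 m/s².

N_wall ≈ 19.8 N

About the foot of the ladder:
Ladder weight 8.16×10 = 81.6 N acts at 4.42 m along the ladder; its horizontal arm is 4.42·cos64.1° = 1.931 m → τ = 157.6 N·m clockwise.
Wall normal N acts horizontally at the top; its moment arm is the height L sinθ = 8.84·sin64.1° = 7.952 m, counterclockwise.
For rotational equilibrium, N × 7.952 = 157.6, so N = 19.8 N.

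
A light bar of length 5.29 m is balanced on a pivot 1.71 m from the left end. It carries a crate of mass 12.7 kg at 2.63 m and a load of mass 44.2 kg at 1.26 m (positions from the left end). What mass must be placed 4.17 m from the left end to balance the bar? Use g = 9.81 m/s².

Take moments about the pivot (at 1.71 m from the left end).
Crate: 12.7 × 9.81 = 124.6 N down at 2.63 m → arm 0.92 m, τ = 124.6 × 0.92 = 114.6 N·m clockwise.
Load: 44.2 × 9.81 = 433.6 N down at 1.26 m → arm 0.45 m, τ = 433.6 × 0.45 = 195.1 N·m counterclockwise.
Net moment of known loads = 80.5 N·m counterclockwise.
An unknown mass m at 4.17 m has arm 2.46 m; its moment is m·g·2.46 clockwise.
For rotational equilibrium, m × 9.81 × 2.46 = 80.5, so m = 80.5 / (9.81 × 2.46) = 3.34 kg.

m ≈ 3.34 kg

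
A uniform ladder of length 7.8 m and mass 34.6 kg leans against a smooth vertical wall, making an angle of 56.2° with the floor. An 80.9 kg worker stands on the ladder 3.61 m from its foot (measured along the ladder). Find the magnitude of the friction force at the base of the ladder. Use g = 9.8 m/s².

f ≈ 359 N

About the foot of the ladder:
Ladder weight 34.6×9.8 = 339.1 N acts at 3.9 m along the ladder; its horizontal arm is 3.9·cos56.2° = 2.17 m → τ = 735.8 N·m clockwise.
Worker: 80.9×9.8 = 792.8 N at 3.61 m → arm 2.008 m → τ = 1592 N·m clockwise.
Wall normal N acts horizontally at the top; its moment arm is the height L sinθ = 7.8·sin56.2° = 6.482 m, counterclockwise.
Setting net torque to zero: N × 6.482 = 2328 → N = 359 N.
ΣFx = 0: friction at the foot balances the wall's push, so f = N_wall = 359 N.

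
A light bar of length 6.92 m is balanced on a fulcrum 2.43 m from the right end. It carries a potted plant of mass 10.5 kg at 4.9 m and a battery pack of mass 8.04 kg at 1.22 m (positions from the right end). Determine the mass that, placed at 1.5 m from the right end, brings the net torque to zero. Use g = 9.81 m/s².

Take moments about the fulcrum (at 2.43 m from the right end).
Potted plant: 10.5 × 9.81 = 103 N down at 4.9 m → arm 2.47 m, τ = 103 × 2.47 = 254.4 N·m counterclockwise.
Battery pack: 8.04 × 9.81 = 78.87 N down at 1.22 m → arm 1.21 m, τ = 78.87 × 1.21 = 95.43 N·m clockwise.
Net moment of known loads = 159 N·m counterclockwise.
An unknown mass m at 1.5 m has arm 0.93 m; its moment is m·g·0.93 clockwise.
Setting net torque to zero: m × 9.81 × 0.93 = 159 → m = 159 / (9.81 × 0.93) = 17.4 kg.

m ≈ 17.4 kg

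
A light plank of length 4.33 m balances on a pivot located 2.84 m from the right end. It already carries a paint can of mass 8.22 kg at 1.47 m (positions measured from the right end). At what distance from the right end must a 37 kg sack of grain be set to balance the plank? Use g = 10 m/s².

About the pivot (at 2.84 m from the right end):
Paint can: 8.22 × 10 = 82.2 N down at 1.47 m → arm 1.37 m, τ = 82.2 × 1.37 = 112.6 N·m clockwise.
Net moment of existing loads = 112.6 N·m clockwise.
The sack of grain weighs 37 × 10 = 370 N and must supply an equal counterclockwise moment, so its lever arm about the pivot is 112.6 / 370 = 0.304 m.
That puts it at 2.84 + 0.304 = 3.14 m from the right end.

x ≈ 3.14 m from the right end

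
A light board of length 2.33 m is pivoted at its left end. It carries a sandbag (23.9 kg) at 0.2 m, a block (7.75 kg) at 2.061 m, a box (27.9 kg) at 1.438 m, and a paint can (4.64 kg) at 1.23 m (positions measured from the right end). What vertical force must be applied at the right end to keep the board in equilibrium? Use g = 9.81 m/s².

F ≈ 349 N

Choose the left end as the axis so the unknown pivot reaction has zero arm there.
Sandbag: 23.9 × 9.81 = 234.5 N down at 0.2 m → arm 2.13 m, τ = 234.5 × 2.13 = 499.5 N·m clockwise.
Block: 7.75 × 9.81 = 76.03 N down at 2.061 m → arm 0.269 m, τ = 76.03 × 0.269 = 20.45 N·m clockwise.
Box: 27.9 × 9.81 = 273.7 N down at 1.438 m → arm 0.892 m, τ = 273.7 × 0.892 = 244.1 N·m clockwise.
Paint can: 4.64 × 9.81 = 45.52 N down at 1.23 m → arm 1.1 m, τ = 45.52 × 1.1 = 50.07 N·m clockwise.
Net moment of the loads = 814.1 N·m clockwise.
The upward force F acts at the right end, arm 2.33 m, giving F × 2.33 counterclockwise.
Στ = 0 ⇒ F × 2.33 = 814.1 ⇒ F = 814.1 / 2.33 = 349 N.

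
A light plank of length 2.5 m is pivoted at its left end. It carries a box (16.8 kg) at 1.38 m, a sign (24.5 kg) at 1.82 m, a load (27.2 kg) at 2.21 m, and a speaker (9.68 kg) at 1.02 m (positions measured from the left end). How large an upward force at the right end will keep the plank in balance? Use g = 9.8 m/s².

F ≈ 540 N

Sum moments about the left end (the unknown pivot reaction has zero arm there).
Box: 16.8 × 9.8 = 164.6 N down at 1.38 m → arm 1.38 m, τ = 164.6 × 1.38 = 227.1 N·m clockwise.
Sign: 24.5 × 9.8 = 240.1 N down at 1.82 m → arm 1.82 m, τ = 240.1 × 1.82 = 437 N·m clockwise.
Load: 27.2 × 9.8 = 266.6 N down at 2.21 m → arm 2.21 m, τ = 266.6 × 2.21 = 589.2 N·m clockwise.
Speaker: 9.68 × 9.8 = 94.86 N down at 1.02 m → arm 1.02 m, τ = 94.86 × 1.02 = 96.76 N·m clockwise.
Net moment of the loads = 1350 N·m clockwise.
The upward force F acts at the right end, arm 2.5 m, giving F × 2.5 counterclockwise.
Στ = 0 ⇒ F × 2.5 = 1350 ⇒ F = 1350 / 2.5 = 540 N.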